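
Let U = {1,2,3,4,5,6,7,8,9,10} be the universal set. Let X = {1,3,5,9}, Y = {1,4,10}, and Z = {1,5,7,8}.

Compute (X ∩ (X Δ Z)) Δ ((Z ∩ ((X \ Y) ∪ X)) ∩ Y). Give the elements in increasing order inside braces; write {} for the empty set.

{1,3,9}

X Δ Z = {3,7,8,9}
X ∩ (X Δ Z) = {3,9}
X \ Y = {3,5,9}
(X \ Y) ∪ X = {1,3,5,9}
Z ∩ ((X \ Y) ∪ X) = {1,5}
(Z ∩ ((X \ Y) ∪ X)) ∩ Y = {1}
(X ∩ (X Δ Z)) Δ ((Z ∩ ((X \ Y) ∪ X)) ∩ Y) = {1,3,9}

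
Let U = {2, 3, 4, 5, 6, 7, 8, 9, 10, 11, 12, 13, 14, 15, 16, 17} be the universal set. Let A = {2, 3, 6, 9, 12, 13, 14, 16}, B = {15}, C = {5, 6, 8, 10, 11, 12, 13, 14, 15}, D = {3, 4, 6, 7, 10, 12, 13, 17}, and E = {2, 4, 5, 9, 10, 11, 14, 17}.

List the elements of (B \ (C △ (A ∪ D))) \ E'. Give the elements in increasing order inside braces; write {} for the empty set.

A ∪ D = {2, 3, 4, 6, 7, 9, 10, 12, 13, 14, 16, 17}
C △ (A ∪ D) = {2, 3, 4, 5, 7, 8, 9, 11, 15, 16, 17}
B \ (C △ (A ∪ D)) = {}
E' = {3, 6, 7, 8, 12, 13, 15, 16}
(B \ (C △ (A ∪ D))) \ E' = {}

{}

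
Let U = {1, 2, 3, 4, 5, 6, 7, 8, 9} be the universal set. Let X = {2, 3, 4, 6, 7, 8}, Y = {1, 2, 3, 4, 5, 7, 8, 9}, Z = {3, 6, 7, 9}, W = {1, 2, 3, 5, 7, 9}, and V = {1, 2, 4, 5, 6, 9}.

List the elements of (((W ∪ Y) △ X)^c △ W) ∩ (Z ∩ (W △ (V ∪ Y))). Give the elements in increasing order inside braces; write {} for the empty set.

{}

W ∪ Y = {1, 2, 3, 4, 5, 7, 8, 9}
(W ∪ Y) △ X = {1, 5, 6, 9}
((W ∪ Y) △ X)^c = {2, 3, 4, 7, 8}
((W ∪ Y) △ X)^c △ W = {1, 4, 5, 8, 9}
V ∪ Y = {1, 2, 3, 4, 5, 6, 7, 8, 9}
W △ (V ∪ Y) = {4, 6, 8}
Z ∩ (W △ (V ∪ Y)) = {6}
(((W ∪ Y) △ X)^c △ W) ∩ (Z ∩ (W △ (V ∪ Y))) = {}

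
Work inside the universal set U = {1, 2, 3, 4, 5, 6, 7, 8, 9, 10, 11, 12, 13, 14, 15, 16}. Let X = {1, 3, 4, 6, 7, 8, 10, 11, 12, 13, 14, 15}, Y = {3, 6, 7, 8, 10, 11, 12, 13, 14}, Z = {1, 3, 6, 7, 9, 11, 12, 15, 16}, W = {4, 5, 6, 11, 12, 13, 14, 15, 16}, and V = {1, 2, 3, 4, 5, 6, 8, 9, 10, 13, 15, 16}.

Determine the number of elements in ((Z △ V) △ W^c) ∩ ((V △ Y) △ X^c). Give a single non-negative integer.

4

Z △ V = {2, 4, 5, 7, 8, 10, 11, 12, 13}
W^c = {1, 2, 3, 7, 8, 9, 10}
(Z △ V) △ W^c = {1, 3, 4, 5, 9, 11, 12, 13}
V △ Y = {1, 2, 4, 5, 7, 9, 11, 12, 14, 15, 16}
X^c = {2, 5, 9, 16}
(V △ Y) △ X^c = {1, 4, 7, 11, 12, 14, 15}
((Z △ V) △ W^c) ∩ ((V △ Y) △ X^c) = {1, 4, 11, 12}
|((Z △ V) △ W^c) ∩ ((V △ Y) △ X^c)| = 4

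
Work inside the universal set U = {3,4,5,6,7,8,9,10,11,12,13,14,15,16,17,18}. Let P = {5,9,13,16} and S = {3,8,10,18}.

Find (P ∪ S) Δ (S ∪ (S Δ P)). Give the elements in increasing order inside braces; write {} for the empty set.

P ∪ S = {3,5,8,9,10,13,16,18}
S Δ P = {3,5,8,9,10,13,16,18}
S ∪ (S Δ P) = {3,5,8,9,10,13,16,18}
(P ∪ S) Δ (S ∪ (S Δ P)) = {}

{}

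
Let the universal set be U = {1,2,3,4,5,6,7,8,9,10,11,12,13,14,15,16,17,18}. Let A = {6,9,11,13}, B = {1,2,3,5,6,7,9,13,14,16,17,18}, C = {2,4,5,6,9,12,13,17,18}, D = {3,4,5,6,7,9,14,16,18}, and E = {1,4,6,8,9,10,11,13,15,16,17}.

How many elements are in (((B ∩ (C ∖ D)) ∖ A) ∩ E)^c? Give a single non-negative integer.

C ∖ D = {2,12,13,17}
B ∩ (C ∖ D) = {2,13,17}
(B ∩ (C ∖ D)) ∖ A = {2,17}
((B ∩ (C ∖ D)) ∖ A) ∩ E = {17}
(((B ∩ (C ∖ D)) ∖ A) ∩ E)^c = {1,2,3,4,5,6,7,8,9,10,11,12,13,14,15,16,18}
|(((B ∩ (C ∖ D)) ∖ A) ∩ E)^c| = 17

17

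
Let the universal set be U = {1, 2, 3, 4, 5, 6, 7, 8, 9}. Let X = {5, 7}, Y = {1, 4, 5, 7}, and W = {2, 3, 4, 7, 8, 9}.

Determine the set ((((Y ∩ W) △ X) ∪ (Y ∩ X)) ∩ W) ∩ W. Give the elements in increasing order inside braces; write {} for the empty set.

Y ∩ W = {4, 7}
(Y ∩ W) △ X = {4, 5}
Y ∩ X = {5, 7}
((Y ∩ W) △ X) ∪ (Y ∩ X) = {4, 5, 7}
(((Y ∩ W) △ X) ∪ (Y ∩ X)) ∩ W = {4, 7}
((((Y ∩ W) △ X) ∪ (Y ∩ X)) ∩ W) ∩ W = {4, 7}

{4, 7}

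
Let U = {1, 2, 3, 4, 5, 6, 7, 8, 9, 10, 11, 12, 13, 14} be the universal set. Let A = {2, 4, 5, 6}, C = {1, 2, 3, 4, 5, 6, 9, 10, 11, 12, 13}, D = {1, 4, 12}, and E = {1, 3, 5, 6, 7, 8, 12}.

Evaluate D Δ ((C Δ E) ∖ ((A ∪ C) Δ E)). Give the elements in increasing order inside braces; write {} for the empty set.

C Δ E = {2, 4, 7, 8, 9, 10, 11, 13}
A ∪ C = {1, 2, 3, 4, 5, 6, 9, 10, 11, 12, 13}
(A ∪ C) Δ E = {2, 4, 7, 8, 9, 10, 11, 13}
(C Δ E) ∖ ((A ∪ C) Δ E) = {}
D Δ ((C Δ E) ∖ ((A ∪ C) Δ E)) = {1, 4, 12}

{1, 4, 12}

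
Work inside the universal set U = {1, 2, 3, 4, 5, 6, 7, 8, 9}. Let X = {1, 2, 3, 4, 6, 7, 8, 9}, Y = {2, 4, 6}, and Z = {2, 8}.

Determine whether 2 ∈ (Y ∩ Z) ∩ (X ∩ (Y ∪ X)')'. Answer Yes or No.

Yes

2 ∈ Y and 2 ∈ Z, so 2 ∈ Y ∩ Z
2 ∈ Y and 2 ∈ X, so 2 ∈ Y ∪ X
2 ∉ (Y ∪ X)' since 2 ∈ (Y ∪ X)
2 ∈ X and 2 ∉ (Y ∪ X)', so 2 ∉ X ∩ (Y ∪ X)'
2 ∈ (X ∩ (Y ∪ X)')' since 2 ∉ (X ∩ (Y ∪ X)')
2 ∈ (Y ∩ Z) and 2 ∈ (X ∩ (Y ∪ X)')', so 2 ∈ (Y ∩ Z) ∩ (X ∩ (Y ∪ X)')'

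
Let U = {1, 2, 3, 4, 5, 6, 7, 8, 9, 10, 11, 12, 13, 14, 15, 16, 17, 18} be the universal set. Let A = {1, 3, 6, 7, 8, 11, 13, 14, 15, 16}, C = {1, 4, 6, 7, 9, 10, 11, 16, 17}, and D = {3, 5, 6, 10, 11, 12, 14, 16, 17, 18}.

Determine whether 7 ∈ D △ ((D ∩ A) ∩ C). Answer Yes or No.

7 ∉ D and 7 ∈ A, so 7 ∉ D ∩ A
7 ∉ (D ∩ A) and 7 ∈ C, so 7 ∉ (D ∩ A) ∩ C
7 ∉ D and 7 ∉ ((D ∩ A) ∩ C), so 7 ∉ D △ ((D ∩ A) ∩ C)

No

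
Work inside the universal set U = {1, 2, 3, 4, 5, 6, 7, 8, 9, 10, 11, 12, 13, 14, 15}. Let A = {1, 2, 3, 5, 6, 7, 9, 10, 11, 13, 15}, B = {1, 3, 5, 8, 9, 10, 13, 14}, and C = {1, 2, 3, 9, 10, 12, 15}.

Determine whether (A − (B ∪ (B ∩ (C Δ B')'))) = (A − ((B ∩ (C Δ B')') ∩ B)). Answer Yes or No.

No

B' = {2, 4, 6, 7, 11, 12, 15}
C Δ B' = {1, 3, 4, 6, 7, 9, 10, 11}
(C Δ B')' = {2, 5, 8, 12, 13, 14, 15}
B ∩ (C Δ B')' = {5, 8, 13, 14}
B ∪ (B ∩ (C Δ B')') = {1, 3, 5, 8, 9, 10, 13, 14}
A − (B ∪ (B ∩ (C Δ B')')) = {2, 6, 7, 11, 15}
(B ∩ (C Δ B')') ∩ B = {5, 8, 13, 14}
A − ((B ∩ (C Δ B')') ∩ B) = {1, 2, 3, 6, 7, 9, 10, 11, 15}
1 ∈ A − ((B ∩ (C Δ B')') ∩ B) but 1 ∉ A − (B ∪ (B ∩ (C Δ B')')), so they differ.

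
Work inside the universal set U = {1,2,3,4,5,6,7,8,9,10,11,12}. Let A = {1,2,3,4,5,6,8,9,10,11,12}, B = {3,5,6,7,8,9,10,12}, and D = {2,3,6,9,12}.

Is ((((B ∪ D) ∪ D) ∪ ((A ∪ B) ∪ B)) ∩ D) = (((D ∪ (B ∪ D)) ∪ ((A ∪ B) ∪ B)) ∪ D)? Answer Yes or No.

No

B ∪ D = {2,3,5,6,7,8,9,10,12}
(B ∪ D) ∪ D = {2,3,5,6,7,8,9,10,12}
A ∪ B = {1,2,3,4,5,6,7,8,9,10,11,12}
(A ∪ B) ∪ B = {1,2,3,4,5,6,7,8,9,10,11,12}
((B ∪ D) ∪ D) ∪ ((A ∪ B) ∪ B) = {1,2,3,4,5,6,7,8,9,10,11,12}
(((B ∪ D) ∪ D) ∪ ((A ∪ B) ∪ B)) ∩ D = {2,3,6,9,12}
D ∪ (B ∪ D) = {2,3,5,6,7,8,9,10,12}
(D ∪ (B ∪ D)) ∪ ((A ∪ B) ∪ B) = {1,2,3,4,5,6,7,8,9,10,11,12}
((D ∪ (B ∪ D)) ∪ ((A ∪ B) ∪ B)) ∪ D = {1,2,3,4,5,6,7,8,9,10,11,12}
1 ∈ ((D ∪ (B ∪ D)) ∪ ((A ∪ B) ∪ B)) ∪ D but 1 ∉ (((B ∪ D) ∪ D) ∪ ((A ∪ B) ∪ B)) ∩ D, so they differ.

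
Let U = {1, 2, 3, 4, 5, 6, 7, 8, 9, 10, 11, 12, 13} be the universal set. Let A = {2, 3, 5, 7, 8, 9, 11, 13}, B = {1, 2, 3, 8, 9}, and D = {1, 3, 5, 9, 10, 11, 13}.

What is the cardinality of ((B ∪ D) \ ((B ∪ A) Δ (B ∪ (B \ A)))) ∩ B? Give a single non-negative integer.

5

B ∪ D = {1, 2, 3, 5, 8, 9, 10, 11, 13}
B ∪ A = {1, 2, 3, 5, 7, 8, 9, 11, 13}
B \ A = {1}
B ∪ (B \ A) = {1, 2, 3, 8, 9}
(B ∪ A) Δ (B ∪ (B \ A)) = {5, 7, 11, 13}
(B ∪ D) \ ((B ∪ A) Δ (B ∪ (B \ A))) = {1, 2, 3, 8, 9, 10}
((B ∪ D) \ ((B ∪ A) Δ (B ∪ (B \ A)))) ∩ B = {1, 2, 3, 8, 9}
|((B ∪ D) \ ((B ∪ A) Δ (B ∪ (B \ A)))) ∩ B| = 5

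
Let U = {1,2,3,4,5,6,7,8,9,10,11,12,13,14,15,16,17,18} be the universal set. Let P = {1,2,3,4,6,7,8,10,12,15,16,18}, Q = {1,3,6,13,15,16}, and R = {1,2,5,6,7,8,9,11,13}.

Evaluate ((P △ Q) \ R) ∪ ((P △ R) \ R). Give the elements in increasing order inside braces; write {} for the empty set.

P △ Q = {2,4,7,8,10,12,13,18}
(P △ Q) \ R = {4,10,12,18}
P △ R = {3,4,5,9,10,11,12,13,15,16,18}
(P △ R) \ R = {3,4,10,12,15,16,18}
((P △ Q) \ R) ∪ ((P △ R) \ R) = {3,4,10,12,15,16,18}

{3,4,10,12,15,16,18}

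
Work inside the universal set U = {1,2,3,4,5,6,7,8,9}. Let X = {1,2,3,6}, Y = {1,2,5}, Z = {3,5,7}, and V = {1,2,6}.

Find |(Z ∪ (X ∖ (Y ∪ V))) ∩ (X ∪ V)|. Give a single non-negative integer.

Y ∪ V = {1,2,5,6}
X ∖ (Y ∪ V) = {3}
Z ∪ (X ∖ (Y ∪ V)) = {3,5,7}
X ∪ V = {1,2,3,6}
(Z ∪ (X ∖ (Y ∪ V))) ∩ (X ∪ V) = {3}
|(Z ∪ (X ∖ (Y ∪ V))) ∩ (X ∪ V)| = 1

1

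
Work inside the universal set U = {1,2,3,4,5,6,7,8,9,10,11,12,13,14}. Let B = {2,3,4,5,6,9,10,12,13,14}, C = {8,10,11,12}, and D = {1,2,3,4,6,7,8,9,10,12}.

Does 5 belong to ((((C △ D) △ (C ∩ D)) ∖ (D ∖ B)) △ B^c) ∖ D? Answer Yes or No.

No

5 ∉ C and 5 ∉ D, so 5 ∉ C △ D
5 ∉ C and 5 ∉ D, so 5 ∉ C ∩ D
5 ∉ (C △ D) and 5 ∉ (C ∩ D), so 5 ∉ (C △ D) △ (C ∩ D)
5 ∉ D and 5 ∈ B, so 5 ∉ D ∖ B
5 ∉ ((C △ D) △ (C ∩ D)) and 5 ∉ (D ∖ B), so 5 ∉ ((C △ D) △ (C ∩ D)) ∖ (D ∖ B)
5 ∈ B, so 5 ∉ B^c
5 ∉ (((C △ D) △ (C ∩ D)) ∖ (D ∖ B)) and 5 ∉ B^c, so 5 ∉ (((C △ D) △ (C ∩ D)) ∖ (D ∖ B)) △ B^c
5 ∉ ((((C △ D) △ (C ∩ D)) ∖ (D ∖ B)) △ B^c) and 5 ∉ D, so 5 ∉ ((((C △ D) △ (C ∩ D)) ∖ (D ∖ B)) △ B^c) ∖ D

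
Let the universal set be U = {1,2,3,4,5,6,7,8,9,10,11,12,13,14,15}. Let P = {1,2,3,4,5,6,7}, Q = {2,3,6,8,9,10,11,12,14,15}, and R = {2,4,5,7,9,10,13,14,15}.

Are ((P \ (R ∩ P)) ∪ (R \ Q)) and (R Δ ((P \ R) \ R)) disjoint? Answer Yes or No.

R ∩ P = {2,4,5,7}
P \ (R ∩ P) = {1,3,6}
R \ Q = {4,5,7,13}
(P \ (R ∩ P)) ∪ (R \ Q) = {1,3,4,5,6,7,13}
P \ R = {1,3,6}
(P \ R) \ R = {1,3,6}
R Δ ((P \ R) \ R) = {1,2,3,4,5,6,7,9,10,13,14,15}
1 lies in both, so they are not disjoint.

No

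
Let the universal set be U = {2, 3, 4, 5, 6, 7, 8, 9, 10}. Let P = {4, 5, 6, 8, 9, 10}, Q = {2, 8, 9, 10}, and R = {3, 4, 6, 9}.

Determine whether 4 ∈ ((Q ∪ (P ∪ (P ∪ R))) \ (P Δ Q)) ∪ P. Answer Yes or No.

Yes

4 ∈ P and 4 ∈ R, so 4 ∈ P ∪ R
4 ∈ P and 4 ∈ (P ∪ R), so 4 ∈ P ∪ (P ∪ R)
4 ∉ Q and 4 ∈ (P ∪ (P ∪ R)), so 4 ∈ Q ∪ (P ∪ (P ∪ R))
4 ∈ P and 4 ∉ Q, so 4 ∈ P Δ Q
4 ∈ (Q ∪ (P ∪ (P ∪ R))) and 4 ∈ (P Δ Q), so 4 ∉ (Q ∪ (P ∪ (P ∪ R))) \ (P Δ Q)
4 ∉ ((Q ∪ (P ∪ (P ∪ R))) \ (P Δ Q)) and 4 ∈ P, so 4 ∈ ((Q ∪ (P ∪ (P ∪ R))) \ (P Δ Q)) ∪ P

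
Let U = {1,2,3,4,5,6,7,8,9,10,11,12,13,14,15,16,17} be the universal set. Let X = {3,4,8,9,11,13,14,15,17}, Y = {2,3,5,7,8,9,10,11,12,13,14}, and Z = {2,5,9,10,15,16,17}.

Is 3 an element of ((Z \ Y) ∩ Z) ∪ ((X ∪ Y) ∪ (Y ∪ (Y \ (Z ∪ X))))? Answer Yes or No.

Yes

3 ∉ Z and 3 ∈ Y, so 3 ∉ Z \ Y
3 ∉ (Z \ Y) and 3 ∉ Z, so 3 ∉ (Z \ Y) ∩ Z
3 ∈ X and 3 ∈ Y, so 3 ∈ X ∪ Y
3 ∉ Z and 3 ∈ X, so 3 ∈ Z ∪ X
3 ∈ Y and 3 ∈ (Z ∪ X), so 3 ∉ Y \ (Z ∪ X)
3 ∈ Y and 3 ∉ (Y \ (Z ∪ X)), so 3 ∈ Y ∪ (Y \ (Z ∪ X))
3 ∈ (X ∪ Y) and 3 ∈ (Y ∪ (Y \ (Z ∪ X))), so 3 ∈ (X ∪ Y) ∪ (Y ∪ (Y \ (Z ∪ X)))
3 ∉ ((Z \ Y) ∩ Z) and 3 ∈ ((X ∪ Y) ∪ (Y ∪ (Y \ (Z ∪ X)))), so 3 ∈ ((Z \ Y) ∩ Z) ∪ ((X ∪ Y) ∪ (Y ∪ (Y \ (Z ∪ X))))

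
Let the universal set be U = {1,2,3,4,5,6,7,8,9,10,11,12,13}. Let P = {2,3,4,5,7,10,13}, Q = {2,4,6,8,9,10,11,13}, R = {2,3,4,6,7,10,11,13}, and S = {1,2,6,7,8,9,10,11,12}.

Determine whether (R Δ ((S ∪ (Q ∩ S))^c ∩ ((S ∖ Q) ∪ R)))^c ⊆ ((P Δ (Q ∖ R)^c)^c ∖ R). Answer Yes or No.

Q ∩ S = {2,6,8,9,10,11}
S ∪ (Q ∩ S) = {1,2,6,7,8,9,10,11,12}
(S ∪ (Q ∩ S))^c = {3,4,5,13}
S ∖ Q = {1,7,12}
(S ∖ Q) ∪ R = {1,2,3,4,6,7,10,11,12,13}
(S ∪ (Q ∩ S))^c ∩ ((S ∖ Q) ∪ R) = {3,4,13}
R Δ ((S ∪ (Q ∩ S))^c ∩ ((S ∖ Q) ∪ R)) = {2,6,7,10,11}
(R Δ ((S ∪ (Q ∩ S))^c ∩ ((S ∖ Q) ∪ R)))^c = {1,3,4,5,8,9,12,13}
Q ∖ R = {8,9}
(Q ∖ R)^c = {1,2,3,4,5,6,7,10,11,12,13}
P Δ (Q ∖ R)^c = {1,6,11,12}
(P Δ (Q ∖ R)^c)^c = {2,3,4,5,7,8,9,10,13}
(P Δ (Q ∖ R)^c)^c ∖ R = {5,8,9}
1 ∈ (R Δ ((S ∪ (Q ∩ S))^c ∩ ((S ∖ Q) ∪ R)))^c but 1 ∉ (P Δ (Q ∖ R)^c)^c ∖ R, so the inclusion fails.

No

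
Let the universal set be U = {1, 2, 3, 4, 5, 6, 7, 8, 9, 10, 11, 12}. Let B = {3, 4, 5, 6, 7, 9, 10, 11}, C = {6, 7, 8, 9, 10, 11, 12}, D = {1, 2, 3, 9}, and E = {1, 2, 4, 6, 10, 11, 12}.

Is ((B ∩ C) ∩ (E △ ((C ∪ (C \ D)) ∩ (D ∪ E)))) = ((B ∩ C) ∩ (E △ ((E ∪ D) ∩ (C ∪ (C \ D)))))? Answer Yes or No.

B ∩ C = {6, 7, 9, 10, 11}
C \ D = {6, 7, 8, 10, 11, 12}
C ∪ (C \ D) = {6, 7, 8, 9, 10, 11, 12}
D ∪ E = {1, 2, 3, 4, 6, 9, 10, 11, 12}
(C ∪ (C \ D)) ∩ (D ∪ E) = {6, 9, 10, 11, 12}
E △ ((C ∪ (C \ D)) ∩ (D ∪ E)) = {1, 2, 4, 9}
(B ∩ C) ∩ (E △ ((C ∪ (C \ D)) ∩ (D ∪ E))) = {9}
E ∪ D = {1, 2, 3, 4, 6, 9, 10, 11, 12}
(E ∪ D) ∩ (C ∪ (C \ D)) = {6, 9, 10, 11, 12}
E △ ((E ∪ D) ∩ (C ∪ (C \ D))) = {1, 2, 4, 9}
(B ∩ C) ∩ (E △ ((E ∪ D) ∩ (C ∪ (C \ D)))) = {9}
Both equal {9}, so (B ∩ C) ∩ (E △ ((C ∪ (C \ D)) ∩ (D ∪ E))) = (B ∩ C) ∩ (E △ ((E ∪ D) ∩ (C ∪ (C \ D)))).

Yes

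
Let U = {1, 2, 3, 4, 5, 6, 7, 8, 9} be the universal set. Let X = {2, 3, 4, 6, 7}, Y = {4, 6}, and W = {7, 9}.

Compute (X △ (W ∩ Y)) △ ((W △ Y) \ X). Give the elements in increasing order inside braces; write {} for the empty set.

W ∩ Y = {}
X △ (W ∩ Y) = {2, 3, 4, 6, 7}
W △ Y = {4, 6, 7, 9}
(W △ Y) \ X = {9}
(X △ (W ∩ Y)) △ ((W △ Y) \ X) = {2, 3, 4, 6, 7, 9}

{2, 3, 4, 6, 7, 9}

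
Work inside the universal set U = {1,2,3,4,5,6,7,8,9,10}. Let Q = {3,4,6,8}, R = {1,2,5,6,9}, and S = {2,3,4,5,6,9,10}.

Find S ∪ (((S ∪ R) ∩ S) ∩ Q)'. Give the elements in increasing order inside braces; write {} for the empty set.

{1,2,3,4,5,6,7,8,9,10}

S ∪ R = {1,2,3,4,5,6,9,10}
(S ∪ R) ∩ S = {2,3,4,5,6,9,10}
((S ∪ R) ∩ S) ∩ Q = {3,4,6}
(((S ∪ R) ∩ S) ∩ Q)' = {1,2,5,7,8,9,10}
S ∪ (((S ∪ R) ∩ S) ∩ Q)' = {1,2,3,4,5,6,7,8,9,10}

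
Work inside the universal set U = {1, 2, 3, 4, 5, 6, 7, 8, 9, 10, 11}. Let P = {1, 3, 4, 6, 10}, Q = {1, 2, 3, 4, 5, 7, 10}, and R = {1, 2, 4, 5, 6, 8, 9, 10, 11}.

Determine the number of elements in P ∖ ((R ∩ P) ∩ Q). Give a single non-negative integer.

2

R ∩ P = {1, 4, 6, 10}
(R ∩ P) ∩ Q = {1, 4, 10}
P ∖ ((R ∩ P) ∩ Q) = {3, 6}
|P ∖ ((R ∩ P) ∩ Q)| = 2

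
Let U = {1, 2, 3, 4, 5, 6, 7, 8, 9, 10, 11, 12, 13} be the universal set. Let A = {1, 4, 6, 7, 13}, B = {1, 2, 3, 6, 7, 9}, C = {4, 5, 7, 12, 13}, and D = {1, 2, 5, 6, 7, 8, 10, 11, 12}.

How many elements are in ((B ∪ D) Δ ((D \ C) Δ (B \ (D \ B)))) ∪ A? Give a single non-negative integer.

B ∪ D = {1, 2, 3, 5, 6, 7, 8, 9, 10, 11, 12}
D \ C = {1, 2, 6, 8, 10, 11}
D \ B = {5, 8, 10, 11, 12}
B \ (D \ B) = {1, 2, 3, 6, 7, 9}
(D \ C) Δ (B \ (D \ B)) = {3, 7, 8, 9, 10, 11}
(B ∪ D) Δ ((D \ C) Δ (B \ (D \ B))) = {1, 2, 5, 6, 12}
((B ∪ D) Δ ((D \ C) Δ (B \ (D \ B)))) ∪ A = {1, 2, 4, 5, 6, 7, 12, 13}
|((B ∪ D) Δ ((D \ C) Δ (B \ (D \ B)))) ∪ A| = 8

8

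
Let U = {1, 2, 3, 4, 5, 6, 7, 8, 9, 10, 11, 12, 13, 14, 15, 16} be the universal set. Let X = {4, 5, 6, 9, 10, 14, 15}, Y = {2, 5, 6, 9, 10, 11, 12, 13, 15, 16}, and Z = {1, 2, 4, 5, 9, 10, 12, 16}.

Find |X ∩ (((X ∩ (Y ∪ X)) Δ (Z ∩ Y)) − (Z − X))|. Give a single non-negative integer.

Y ∪ X = {2, 4, 5, 6, 9, 10, 11, 12, 13, 14, 15, 16}
X ∩ (Y ∪ X) = {4, 5, 6, 9, 10, 14, 15}
Z ∩ Y = {2, 5, 9, 10, 12, 16}
(X ∩ (Y ∪ X)) Δ (Z ∩ Y) = {2, 4, 6, 12, 14, 15, 16}
Z − X = {1, 2, 12, 16}
((X ∩ (Y ∪ X)) Δ (Z ∩ Y)) − (Z − X) = {4, 6, 14, 15}
X ∩ (((X ∩ (Y ∪ X)) Δ (Z ∩ Y)) − (Z − X)) = {4, 6, 14, 15}
|X ∩ (((X ∩ (Y ∪ X)) Δ (Z ∩ Y)) − (Z − X))| = 4

4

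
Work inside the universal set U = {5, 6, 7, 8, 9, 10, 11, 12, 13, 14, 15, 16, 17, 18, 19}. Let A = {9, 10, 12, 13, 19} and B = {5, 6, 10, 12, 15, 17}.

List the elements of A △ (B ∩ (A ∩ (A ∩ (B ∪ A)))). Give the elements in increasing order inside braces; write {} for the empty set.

{9, 13, 19}

B ∪ A = {5, 6, 9, 10, 12, 13, 15, 17, 19}
A ∩ (B ∪ A) = {9, 10, 12, 13, 19}
A ∩ (A ∩ (B ∪ A)) = {9, 10, 12, 13, 19}
B ∩ (A ∩ (A ∩ (B ∪ A))) = {10, 12}
A △ (B ∩ (A ∩ (A ∩ (B ∪ A)))) = {9, 13, 19}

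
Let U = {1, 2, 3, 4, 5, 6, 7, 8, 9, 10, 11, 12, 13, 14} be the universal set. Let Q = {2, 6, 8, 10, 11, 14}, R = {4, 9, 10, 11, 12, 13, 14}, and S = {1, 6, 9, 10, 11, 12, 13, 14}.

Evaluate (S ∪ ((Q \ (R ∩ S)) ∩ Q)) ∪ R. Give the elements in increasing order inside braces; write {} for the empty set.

R ∩ S = {9, 10, 11, 12, 13, 14}
Q \ (R ∩ S) = {2, 6, 8}
(Q \ (R ∩ S)) ∩ Q = {2, 6, 8}
S ∪ ((Q \ (R ∩ S)) ∩ Q) = {1, 2, 6, 8, 9, 10, 11, 12, 13, 14}
(S ∪ ((Q \ (R ∩ S)) ∩ Q)) ∪ R = {1, 2, 4, 6, 8, 9, 10, 11, 12, 13, 14}

{1, 2, 4, 6, 8, 9, 10, 11, 12, 13, 14}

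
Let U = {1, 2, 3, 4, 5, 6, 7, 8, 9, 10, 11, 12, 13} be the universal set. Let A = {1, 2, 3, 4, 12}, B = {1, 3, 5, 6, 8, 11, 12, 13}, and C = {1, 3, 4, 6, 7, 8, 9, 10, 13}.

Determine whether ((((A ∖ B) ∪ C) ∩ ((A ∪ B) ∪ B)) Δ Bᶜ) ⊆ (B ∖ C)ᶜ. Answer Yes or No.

A ∖ B = {2, 4}
(A ∖ B) ∪ C = {1, 2, 3, 4, 6, 7, 8, 9, 10, 13}
A ∪ B = {1, 2, 3, 4, 5, 6, 8, 11, 12, 13}
(A ∪ B) ∪ B = {1, 2, 3, 4, 5, 6, 8, 11, 12, 13}
((A ∖ B) ∪ C) ∩ ((A ∪ B) ∪ B) = {1, 2, 3, 4, 6, 8, 13}
Bᶜ = {2, 4, 7, 9, 10}
(((A ∖ B) ∪ C) ∩ ((A ∪ B) ∪ B)) Δ Bᶜ = {1, 3, 6, 7, 8, 9, 10, 13}
B ∖ C = {5, 11, 12}
(B ∖ C)ᶜ = {1, 2, 3, 4, 6, 7, 8, 9, 10, 13}
Every element of {1, 3, 6, 7, 8, 9, 10, 13} is in {1, 2, 3, 4, 6, 7, 8, 9, 10, 13}, so (((A ∖ B) ∪ C) ∩ ((A ∪ B) ∪ B)) Δ Bᶜ ⊆ (B ∖ C)ᶜ.

Yes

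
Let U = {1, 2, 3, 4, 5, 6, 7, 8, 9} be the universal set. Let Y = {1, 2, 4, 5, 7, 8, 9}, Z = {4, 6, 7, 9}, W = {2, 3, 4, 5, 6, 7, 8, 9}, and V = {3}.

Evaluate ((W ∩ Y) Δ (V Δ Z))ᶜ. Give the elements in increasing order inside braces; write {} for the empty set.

{1, 4, 7, 9}

W ∩ Y = {2, 4, 5, 7, 8, 9}
V Δ Z = {3, 4, 6, 7, 9}
(W ∩ Y) Δ (V Δ Z) = {2, 3, 5, 6, 8}
((W ∩ Y) Δ (V Δ Z))ᶜ = {1, 4, 7, 9}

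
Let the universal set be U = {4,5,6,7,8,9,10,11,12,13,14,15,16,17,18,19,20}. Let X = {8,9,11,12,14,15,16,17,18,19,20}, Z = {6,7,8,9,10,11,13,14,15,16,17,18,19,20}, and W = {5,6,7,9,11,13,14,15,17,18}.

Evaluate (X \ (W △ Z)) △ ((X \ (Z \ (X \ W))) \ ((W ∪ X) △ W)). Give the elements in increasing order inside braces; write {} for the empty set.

W △ Z = {5,8,10,16,19,20}
X \ (W △ Z) = {9,11,12,14,15,17,18}
X \ W = {8,12,16,19,20}
Z \ (X \ W) = {6,7,9,10,11,13,14,15,17,18}
X \ (Z \ (X \ W)) = {8,12,16,19,20}
W ∪ X = {5,6,7,8,9,11,12,13,14,15,16,17,18,19,20}
(W ∪ X) △ W = {8,12,16,19,20}
(X \ (Z \ (X \ W))) \ ((W ∪ X) △ W) = {}
(X \ (W △ Z)) △ ((X \ (Z \ (X \ W))) \ ((W ∪ X) △ W)) = {9,11,12,14,15,17,18}

{9,11,12,14,15,17,18}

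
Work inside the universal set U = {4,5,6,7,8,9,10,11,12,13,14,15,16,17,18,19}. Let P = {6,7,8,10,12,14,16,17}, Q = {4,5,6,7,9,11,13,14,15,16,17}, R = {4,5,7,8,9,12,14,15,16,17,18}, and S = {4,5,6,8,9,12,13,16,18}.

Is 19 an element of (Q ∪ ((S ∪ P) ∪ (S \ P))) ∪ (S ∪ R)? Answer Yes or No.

No

19 ∉ S and 19 ∉ P, so 19 ∉ S ∪ P
19 ∉ S and 19 ∉ P, so 19 ∉ S \ P
19 ∉ (S ∪ P) and 19 ∉ (S \ P), so 19 ∉ (S ∪ P) ∪ (S \ P)
19 ∉ Q and 19 ∉ ((S ∪ P) ∪ (S \ P)), so 19 ∉ Q ∪ ((S ∪ P) ∪ (S \ P))
19 ∉ S and 19 ∉ R, so 19 ∉ S ∪ R
19 ∉ (Q ∪ ((S ∪ P) ∪ (S \ P))) and 19 ∉ (S ∪ R), so 19 ∉ (Q ∪ ((S ∪ P) ∪ (S \ P))) ∪ (S ∪ R)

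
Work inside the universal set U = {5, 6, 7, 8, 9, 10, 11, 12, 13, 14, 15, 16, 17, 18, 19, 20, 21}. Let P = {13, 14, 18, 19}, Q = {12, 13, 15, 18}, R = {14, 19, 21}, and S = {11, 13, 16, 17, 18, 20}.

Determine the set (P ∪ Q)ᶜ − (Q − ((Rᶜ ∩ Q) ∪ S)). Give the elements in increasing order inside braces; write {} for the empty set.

{5, 6, 7, 8, 9, 10, 11, 16, 17, 20, 21}

P ∪ Q = {12, 13, 14, 15, 18, 19}
(P ∪ Q)ᶜ = {5, 6, 7, 8, 9, 10, 11, 16, 17, 20, 21}
Rᶜ = {5, 6, 7, 8, 9, 10, 11, 12, 13, 15, 16, 17, 18, 20}
Rᶜ ∩ Q = {12, 13, 15, 18}
(Rᶜ ∩ Q) ∪ S = {11, 12, 13, 15, 16, 17, 18, 20}
Q − ((Rᶜ ∩ Q) ∪ S) = {}
(P ∪ Q)ᶜ − (Q − ((Rᶜ ∩ Q) ∪ S)) = {5, 6, 7, 8, 9, 10, 11, 16, 17, 20, 21}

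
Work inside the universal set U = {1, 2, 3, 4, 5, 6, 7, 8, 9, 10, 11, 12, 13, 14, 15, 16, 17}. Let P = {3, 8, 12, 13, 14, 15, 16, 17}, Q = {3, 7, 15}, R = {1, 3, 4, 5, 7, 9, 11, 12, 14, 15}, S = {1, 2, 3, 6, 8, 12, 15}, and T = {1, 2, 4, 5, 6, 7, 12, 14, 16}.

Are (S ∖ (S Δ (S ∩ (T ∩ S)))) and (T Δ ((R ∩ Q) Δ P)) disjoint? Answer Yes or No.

T ∩ S = {1, 2, 6, 12}
S ∩ (T ∩ S) = {1, 2, 6, 12}
S Δ (S ∩ (T ∩ S)) = {3, 8, 15}
S ∖ (S Δ (S ∩ (T ∩ S))) = {1, 2, 6, 12}
R ∩ Q = {3, 7, 15}
(R ∩ Q) Δ P = {7, 8, 12, 13, 14, 16, 17}
T Δ ((R ∩ Q) Δ P) = {1, 2, 4, 5, 6, 8, 13, 17}
1 lies in both, so they are not disjoint.

No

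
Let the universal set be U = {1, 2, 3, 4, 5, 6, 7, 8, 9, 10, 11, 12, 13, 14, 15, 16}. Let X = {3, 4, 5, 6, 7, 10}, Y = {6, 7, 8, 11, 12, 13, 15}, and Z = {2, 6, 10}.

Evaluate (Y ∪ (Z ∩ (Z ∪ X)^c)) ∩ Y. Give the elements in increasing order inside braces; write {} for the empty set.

Z ∪ X = {2, 3, 4, 5, 6, 7, 10}
(Z ∪ X)^c = {1, 8, 9, 11, 12, 13, 14, 15, 16}
Z ∩ (Z ∪ X)^c = {}
Y ∪ (Z ∩ (Z ∪ X)^c) = {6, 7, 8, 11, 12, 13, 15}
(Y ∪ (Z ∩ (Z ∪ X)^c)) ∩ Y = {6, 7, 8, 11, 12, 13, 15}

{6, 7, 8, 11, 12, 13, 15}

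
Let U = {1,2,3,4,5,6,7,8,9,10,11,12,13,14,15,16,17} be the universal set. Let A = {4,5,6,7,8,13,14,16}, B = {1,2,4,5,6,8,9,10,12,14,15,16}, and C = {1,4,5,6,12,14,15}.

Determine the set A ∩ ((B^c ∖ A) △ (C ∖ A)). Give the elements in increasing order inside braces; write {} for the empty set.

B^c = {3,7,11,13,17}
B^c ∖ A = {3,11,17}
C ∖ A = {1,12,15}
(B^c ∖ A) △ (C ∖ A) = {1,3,11,12,15,17}
A ∩ ((B^c ∖ A) △ (C ∖ A)) = {}

{}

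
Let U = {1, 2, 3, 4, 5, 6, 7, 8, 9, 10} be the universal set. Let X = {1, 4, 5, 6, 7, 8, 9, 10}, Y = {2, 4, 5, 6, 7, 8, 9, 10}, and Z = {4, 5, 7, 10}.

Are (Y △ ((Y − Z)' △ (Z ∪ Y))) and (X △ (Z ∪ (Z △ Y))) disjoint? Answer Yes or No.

Y − Z = {2, 6, 8, 9}
(Y − Z)' = {1, 3, 4, 5, 7, 10}
Z ∪ Y = {2, 4, 5, 6, 7, 8, 9, 10}
(Y − Z)' △ (Z ∪ Y) = {1, 2, 3, 6, 8, 9}
Y △ ((Y − Z)' △ (Z ∪ Y)) = {1, 3, 4, 5, 7, 10}
Z △ Y = {2, 6, 8, 9}
Z ∪ (Z △ Y) = {2, 4, 5, 6, 7, 8, 9, 10}
X △ (Z ∪ (Z △ Y)) = {1, 2}
1 lies in both, so they are not disjoint.

No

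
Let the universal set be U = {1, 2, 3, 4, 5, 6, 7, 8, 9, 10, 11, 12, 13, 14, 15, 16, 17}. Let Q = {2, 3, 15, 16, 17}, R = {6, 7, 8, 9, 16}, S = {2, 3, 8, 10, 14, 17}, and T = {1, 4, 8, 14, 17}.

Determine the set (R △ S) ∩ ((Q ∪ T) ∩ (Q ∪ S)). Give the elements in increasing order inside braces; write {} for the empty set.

{2, 3, 14, 16, 17}

R △ S = {2, 3, 6, 7, 9, 10, 14, 16, 17}
Q ∪ T = {1, 2, 3, 4, 8, 14, 15, 16, 17}
Q ∪ S = {2, 3, 8, 10, 14, 15, 16, 17}
(Q ∪ T) ∩ (Q ∪ S) = {2, 3, 8, 14, 15, 16, 17}
(R △ S) ∩ ((Q ∪ T) ∩ (Q ∪ S)) = {2, 3, 14, 16, 17}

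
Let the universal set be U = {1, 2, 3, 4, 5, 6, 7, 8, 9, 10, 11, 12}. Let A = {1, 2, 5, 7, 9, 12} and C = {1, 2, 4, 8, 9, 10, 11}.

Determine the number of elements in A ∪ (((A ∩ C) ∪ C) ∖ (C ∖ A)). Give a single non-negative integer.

6

A ∩ C = {1, 2, 9}
(A ∩ C) ∪ C = {1, 2, 4, 8, 9, 10, 11}
C ∖ A = {4, 8, 10, 11}
((A ∩ C) ∪ C) ∖ (C ∖ A) = {1, 2, 9}
A ∪ (((A ∩ C) ∪ C) ∖ (C ∖ A)) = {1, 2, 5, 7, 9, 12}
|A ∪ (((A ∩ C) ∪ C) ∖ (C ∖ A))| = 6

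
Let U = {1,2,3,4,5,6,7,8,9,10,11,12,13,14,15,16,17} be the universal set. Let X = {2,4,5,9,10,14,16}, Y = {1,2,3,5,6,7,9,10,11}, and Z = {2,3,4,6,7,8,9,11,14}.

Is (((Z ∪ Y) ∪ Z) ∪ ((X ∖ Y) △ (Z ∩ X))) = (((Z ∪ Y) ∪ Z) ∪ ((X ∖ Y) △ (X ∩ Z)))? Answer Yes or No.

Yes

Z ∪ Y = {1,2,3,4,5,6,7,8,9,10,11,14}
(Z ∪ Y) ∪ Z = {1,2,3,4,5,6,7,8,9,10,11,14}
X ∖ Y = {4,14,16}
Z ∩ X = {2,4,9,14}
(X ∖ Y) △ (Z ∩ X) = {2,9,16}
((Z ∪ Y) ∪ Z) ∪ ((X ∖ Y) △ (Z ∩ X)) = {1,2,3,4,5,6,7,8,9,10,11,14,16}
X ∩ Z = {2,4,9,14}
(X ∖ Y) △ (X ∩ Z) = {2,9,16}
((Z ∪ Y) ∪ Z) ∪ ((X ∖ Y) △ (X ∩ Z)) = {1,2,3,4,5,6,7,8,9,10,11,14,16}
Both equal {1,2,3,4,5,6,7,8,9,10,11,14,16}, so ((Z ∪ Y) ∪ Z) ∪ ((X ∖ Y) △ (Z ∩ X)) = ((Z ∪ Y) ∪ Z) ∪ ((X ∖ Y) △ (X ∩ Z)).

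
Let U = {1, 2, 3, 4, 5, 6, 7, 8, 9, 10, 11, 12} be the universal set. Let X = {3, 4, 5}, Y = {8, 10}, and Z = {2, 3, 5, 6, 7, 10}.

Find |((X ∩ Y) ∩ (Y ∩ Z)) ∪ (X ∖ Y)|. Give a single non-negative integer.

3

X ∩ Y = {}
Y ∩ Z = {10}
(X ∩ Y) ∩ (Y ∩ Z) = {}
X ∖ Y = {3, 4, 5}
((X ∩ Y) ∩ (Y ∩ Z)) ∪ (X ∖ Y) = {3, 4, 5}
|((X ∩ Y) ∩ (Y ∩ Z)) ∪ (X ∖ Y)| = 3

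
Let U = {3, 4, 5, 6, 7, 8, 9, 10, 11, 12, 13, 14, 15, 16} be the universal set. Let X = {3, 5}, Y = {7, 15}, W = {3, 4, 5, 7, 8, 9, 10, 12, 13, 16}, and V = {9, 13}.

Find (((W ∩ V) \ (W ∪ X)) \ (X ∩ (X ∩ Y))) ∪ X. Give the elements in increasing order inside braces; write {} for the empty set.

{3, 5}

W ∩ V = {9, 13}
W ∪ X = {3, 4, 5, 7, 8, 9, 10, 12, 13, 16}
(W ∩ V) \ (W ∪ X) = {}
X ∩ Y = {}
X ∩ (X ∩ Y) = {}
((W ∩ V) \ (W ∪ X)) \ (X ∩ (X ∩ Y)) = {}
(((W ∩ V) \ (W ∪ X)) \ (X ∩ (X ∩ Y))) ∪ X = {3, 5}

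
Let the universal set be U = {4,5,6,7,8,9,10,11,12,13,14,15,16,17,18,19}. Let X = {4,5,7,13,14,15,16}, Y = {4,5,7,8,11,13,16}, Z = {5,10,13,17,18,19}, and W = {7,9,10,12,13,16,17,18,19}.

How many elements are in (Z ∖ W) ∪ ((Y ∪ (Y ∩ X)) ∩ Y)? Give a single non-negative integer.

Z ∖ W = {5}
Y ∩ X = {4,5,7,13,16}
Y ∪ (Y ∩ X) = {4,5,7,8,11,13,16}
(Y ∪ (Y ∩ X)) ∩ Y = {4,5,7,8,11,13,16}
(Z ∖ W) ∪ ((Y ∪ (Y ∩ X)) ∩ Y) = {4,5,7,8,11,13,16}
|(Z ∖ W) ∪ ((Y ∪ (Y ∩ X)) ∩ Y)| = 7

7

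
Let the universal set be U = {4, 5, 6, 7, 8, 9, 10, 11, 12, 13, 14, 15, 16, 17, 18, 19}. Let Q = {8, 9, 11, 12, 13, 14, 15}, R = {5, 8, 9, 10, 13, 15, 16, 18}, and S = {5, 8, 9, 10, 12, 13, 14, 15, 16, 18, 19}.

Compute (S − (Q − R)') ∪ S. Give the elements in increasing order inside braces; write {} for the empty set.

{5, 8, 9, 10, 12, 13, 14, 15, 16, 18, 19}

Q − R = {11, 12, 14}
(Q − R)' = {4, 5, 6, 7, 8, 9, 10, 13, 15, 16, 17, 18, 19}
S − (Q − R)' = {12, 14}
(S − (Q − R)') ∪ S = {5, 8, 9, 10, 12, 13, 14, 15, 16, 18, 19}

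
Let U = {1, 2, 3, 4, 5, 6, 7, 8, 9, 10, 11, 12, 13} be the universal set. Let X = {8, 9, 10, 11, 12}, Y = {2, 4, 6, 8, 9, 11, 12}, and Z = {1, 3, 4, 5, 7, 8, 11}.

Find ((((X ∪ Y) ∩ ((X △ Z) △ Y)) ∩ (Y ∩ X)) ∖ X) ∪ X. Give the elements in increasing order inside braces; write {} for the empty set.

X ∪ Y = {2, 4, 6, 8, 9, 10, 11, 12}
X △ Z = {1, 3, 4, 5, 7, 9, 10, 12}
(X △ Z) △ Y = {1, 2, 3, 5, 6, 7, 8, 10, 11}
(X ∪ Y) ∩ ((X △ Z) △ Y) = {2, 6, 8, 10, 11}
Y ∩ X = {8, 9, 11, 12}
((X ∪ Y) ∩ ((X △ Z) △ Y)) ∩ (Y ∩ X) = {8, 11}
(((X ∪ Y) ∩ ((X △ Z) △ Y)) ∩ (Y ∩ X)) ∖ X = {}
((((X ∪ Y) ∩ ((X △ Z) △ Y)) ∩ (Y ∩ X)) ∖ X) ∪ X = {8, 9, 10, 11, 12}

{8, 9, 10, 11, 12}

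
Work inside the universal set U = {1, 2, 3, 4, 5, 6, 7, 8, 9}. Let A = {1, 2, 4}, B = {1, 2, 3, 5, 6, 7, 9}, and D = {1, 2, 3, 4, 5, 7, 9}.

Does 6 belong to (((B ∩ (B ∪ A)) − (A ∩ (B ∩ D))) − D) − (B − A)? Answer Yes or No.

6 ∈ B and 6 ∉ A, so 6 ∈ B ∪ A
6 ∈ B and 6 ∈ (B ∪ A), so 6 ∈ B ∩ (B ∪ A)
6 ∈ B and 6 ∉ D, so 6 ∉ B ∩ D
6 ∉ A and 6 ∉ (B ∩ D), so 6 ∉ A ∩ (B ∩ D)
6 ∈ (B ∩ (B ∪ A)) and 6 ∉ (A ∩ (B ∩ D)), so 6 ∈ (B ∩ (B ∪ A)) − (A ∩ (B ∩ D))
6 ∈ ((B ∩ (B ∪ A)) − (A ∩ (B ∩ D))) and 6 ∉ D, so 6 ∈ ((B ∩ (B ∪ A)) − (A ∩ (B ∩ D))) − D
6 ∈ B and 6 ∉ A, so 6 ∈ B − A
6 ∈ (((B ∩ (B ∪ A)) − (A ∩ (B ∩ D))) − D) and 6 ∈ (B − A), so 6 ∉ (((B ∩ (B ∪ A)) − (A ∩ (B ∩ D))) − D) − (B − A)

No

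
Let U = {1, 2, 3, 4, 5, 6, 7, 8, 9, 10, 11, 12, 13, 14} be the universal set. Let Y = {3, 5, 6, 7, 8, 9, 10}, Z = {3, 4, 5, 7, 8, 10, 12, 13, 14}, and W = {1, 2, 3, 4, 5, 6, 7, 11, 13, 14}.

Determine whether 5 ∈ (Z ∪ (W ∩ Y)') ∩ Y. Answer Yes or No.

Yes

5 ∈ W and 5 ∈ Y, so 5 ∈ W ∩ Y
5 ∉ (W ∩ Y)' since 5 ∈ (W ∩ Y)
5 ∈ Z and 5 ∉ (W ∩ Y)', so 5 ∈ Z ∪ (W ∩ Y)'
5 ∈ (Z ∪ (W ∩ Y)') and 5 ∈ Y, so 5 ∈ (Z ∪ (W ∩ Y)') ∩ Y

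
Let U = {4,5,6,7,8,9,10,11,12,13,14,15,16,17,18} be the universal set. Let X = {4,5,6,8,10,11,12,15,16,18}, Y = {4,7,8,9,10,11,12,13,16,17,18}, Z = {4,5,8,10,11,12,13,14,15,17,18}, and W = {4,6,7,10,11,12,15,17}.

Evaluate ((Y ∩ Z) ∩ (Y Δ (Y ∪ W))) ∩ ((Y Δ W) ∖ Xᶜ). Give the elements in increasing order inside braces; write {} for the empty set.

{}

Y ∩ Z = {4,8,10,11,12,13,17,18}
Y ∪ W = {4,6,7,8,9,10,11,12,13,15,16,17,18}
Y Δ (Y ∪ W) = {6,15}
(Y ∩ Z) ∩ (Y Δ (Y ∪ W)) = {}
Y Δ W = {6,8,9,13,15,16,18}
Xᶜ = {7,9,13,14,17}
(Y Δ W) ∖ Xᶜ = {6,8,15,16,18}
((Y ∩ Z) ∩ (Y Δ (Y ∪ W))) ∩ ((Y Δ W) ∖ Xᶜ) = {}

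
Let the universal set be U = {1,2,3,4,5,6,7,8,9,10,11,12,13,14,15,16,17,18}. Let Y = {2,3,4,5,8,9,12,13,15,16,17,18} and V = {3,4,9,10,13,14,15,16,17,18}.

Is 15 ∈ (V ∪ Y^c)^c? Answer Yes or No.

No

15 ∈ Y, so 15 ∉ Y^c
15 ∈ V and 15 ∉ Y^c, so 15 ∈ V ∪ Y^c
15 ∉ (V ∪ Y^c)^c since 15 ∈ (V ∪ Y^c)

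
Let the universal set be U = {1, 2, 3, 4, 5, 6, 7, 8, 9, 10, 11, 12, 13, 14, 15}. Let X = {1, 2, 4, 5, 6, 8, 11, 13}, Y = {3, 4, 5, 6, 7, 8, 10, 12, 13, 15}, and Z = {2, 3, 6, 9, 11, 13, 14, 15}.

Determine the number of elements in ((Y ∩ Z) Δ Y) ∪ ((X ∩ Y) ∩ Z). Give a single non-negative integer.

Y ∩ Z = {3, 6, 13, 15}
(Y ∩ Z) Δ Y = {4, 5, 7, 8, 10, 12}
X ∩ Y = {4, 5, 6, 8, 13}
(X ∩ Y) ∩ Z = {6, 13}
((Y ∩ Z) Δ Y) ∪ ((X ∩ Y) ∩ Z) = {4, 5, 6, 7, 8, 10, 12, 13}
|((Y ∩ Z) Δ Y) ∪ ((X ∩ Y) ∩ Z)| = 8

8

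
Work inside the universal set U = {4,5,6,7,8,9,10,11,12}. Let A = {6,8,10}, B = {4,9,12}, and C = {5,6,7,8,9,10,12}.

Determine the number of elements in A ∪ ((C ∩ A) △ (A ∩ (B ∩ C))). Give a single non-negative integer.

3

C ∩ A = {6,8,10}
B ∩ C = {9,12}
A ∩ (B ∩ C) = {}
(C ∩ A) △ (A ∩ (B ∩ C)) = {6,8,10}
A ∪ ((C ∩ A) △ (A ∩ (B ∩ C))) = {6,8,10}
|A ∪ ((C ∩ A) △ (A ∩ (B ∩ C)))| = 3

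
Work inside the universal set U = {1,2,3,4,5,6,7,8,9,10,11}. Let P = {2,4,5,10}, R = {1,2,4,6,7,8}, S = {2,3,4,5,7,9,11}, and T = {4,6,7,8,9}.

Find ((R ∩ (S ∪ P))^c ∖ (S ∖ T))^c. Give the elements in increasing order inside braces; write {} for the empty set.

S ∪ P = {2,3,4,5,7,9,10,11}
R ∩ (S ∪ P) = {2,4,7}
(R ∩ (S ∪ P))^c = {1,3,5,6,8,9,10,11}
S ∖ T = {2,3,5,11}
(R ∩ (S ∪ P))^c ∖ (S ∖ T) = {1,6,8,9,10}
((R ∩ (S ∪ P))^c ∖ (S ∖ T))^c = {2,3,4,5,7,11}

{2,3,4,5,7,11}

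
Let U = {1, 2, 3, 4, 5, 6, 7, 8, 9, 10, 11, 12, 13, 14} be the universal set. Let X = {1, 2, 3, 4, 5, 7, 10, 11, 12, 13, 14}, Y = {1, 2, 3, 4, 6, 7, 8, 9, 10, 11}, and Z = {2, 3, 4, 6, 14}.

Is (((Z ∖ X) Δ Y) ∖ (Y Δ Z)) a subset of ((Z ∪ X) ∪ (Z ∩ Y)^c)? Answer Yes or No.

Z ∖ X = {6}
(Z ∖ X) Δ Y = {1, 2, 3, 4, 7, 8, 9, 10, 11}
Y Δ Z = {1, 7, 8, 9, 10, 11, 14}
((Z ∖ X) Δ Y) ∖ (Y Δ Z) = {2, 3, 4}
Z ∪ X = {1, 2, 3, 4, 5, 6, 7, 10, 11, 12, 13, 14}
Z ∩ Y = {2, 3, 4, 6}
(Z ∩ Y)^c = {1, 5, 7, 8, 9, 10, 11, 12, 13, 14}
(Z ∪ X) ∪ (Z ∩ Y)^c = {1, 2, 3, 4, 5, 6, 7, 8, 9, 10, 11, 12, 13, 14}
Every element of {2, 3, 4} is in {1, 2, 3, 4, 5, 6, 7, 8, 9, 10, 11, 12, 13, 14}, so ((Z ∖ X) Δ Y) ∖ (Y Δ Z) ⊆ (Z ∪ X) ∪ (Z ∩ Y)^c.

Yes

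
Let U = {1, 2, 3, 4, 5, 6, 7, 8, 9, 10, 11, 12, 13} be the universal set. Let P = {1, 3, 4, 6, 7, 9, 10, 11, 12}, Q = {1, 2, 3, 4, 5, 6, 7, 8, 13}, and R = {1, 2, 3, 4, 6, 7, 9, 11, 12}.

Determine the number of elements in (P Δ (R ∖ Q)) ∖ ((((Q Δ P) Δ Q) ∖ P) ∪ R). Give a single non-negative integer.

1

R ∖ Q = {9, 11, 12}
P Δ (R ∖ Q) = {1, 3, 4, 6, 7, 10}
Q Δ P = {2, 5, 8, 9, 10, 11, 12, 13}
(Q Δ P) Δ Q = {1, 3, 4, 6, 7, 9, 10, 11, 12}
((Q Δ P) Δ Q) ∖ P = {}
(((Q Δ P) Δ Q) ∖ P) ∪ R = {1, 2, 3, 4, 6, 7, 9, 11, 12}
(P Δ (R ∖ Q)) ∖ ((((Q Δ P) Δ Q) ∖ P) ∪ R) = {10}
|(P Δ (R ∖ Q)) ∖ ((((Q Δ P) Δ Q) ∖ P) ∪ R)| = 1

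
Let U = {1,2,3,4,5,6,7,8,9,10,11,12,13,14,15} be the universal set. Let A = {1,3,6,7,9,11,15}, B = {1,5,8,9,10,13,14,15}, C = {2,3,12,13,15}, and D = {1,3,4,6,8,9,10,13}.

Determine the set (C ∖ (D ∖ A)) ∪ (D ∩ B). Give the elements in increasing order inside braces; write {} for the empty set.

{1,2,3,8,9,10,12,13,15}

D ∖ A = {4,8,10,13}
C ∖ (D ∖ A) = {2,3,12,15}
D ∩ B = {1,8,9,10,13}
(C ∖ (D ∖ A)) ∪ (D ∩ B) = {1,2,3,8,9,10,12,13,15}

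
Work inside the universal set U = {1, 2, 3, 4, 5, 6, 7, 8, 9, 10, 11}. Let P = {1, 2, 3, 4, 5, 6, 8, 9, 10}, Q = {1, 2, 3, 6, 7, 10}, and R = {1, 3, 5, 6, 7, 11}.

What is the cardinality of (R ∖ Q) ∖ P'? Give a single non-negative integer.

R ∖ Q = {5, 11}
P' = {7, 11}
(R ∖ Q) ∖ P' = {5}
|(R ∖ Q) ∖ P'| = 1

1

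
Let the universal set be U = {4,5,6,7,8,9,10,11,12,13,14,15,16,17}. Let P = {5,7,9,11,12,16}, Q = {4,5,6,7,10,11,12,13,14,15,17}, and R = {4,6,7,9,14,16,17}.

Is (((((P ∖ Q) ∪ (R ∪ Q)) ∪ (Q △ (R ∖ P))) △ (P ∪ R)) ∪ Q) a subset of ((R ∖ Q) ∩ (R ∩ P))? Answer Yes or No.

P ∖ Q = {9,16}
R ∪ Q = {4,5,6,7,9,10,11,12,13,14,15,16,17}
(P ∖ Q) ∪ (R ∪ Q) = {4,5,6,7,9,10,11,12,13,14,15,16,17}
R ∖ P = {4,6,14,17}
Q △ (R ∖ P) = {5,7,10,11,12,13,15}
((P ∖ Q) ∪ (R ∪ Q)) ∪ (Q △ (R ∖ P)) = {4,5,6,7,9,10,11,12,13,14,15,16,17}
P ∪ R = {4,5,6,7,9,11,12,14,16,17}
(((P ∖ Q) ∪ (R ∪ Q)) ∪ (Q △ (R ∖ P))) △ (P ∪ R) = {10,13,15}
((((P ∖ Q) ∪ (R ∪ Q)) ∪ (Q △ (R ∖ P))) △ (P ∪ R)) ∪ Q = {4,5,6,7,10,11,12,13,14,15,17}
R ∖ Q = {9,16}
R ∩ P = {7,9,16}
(R ∖ Q) ∩ (R ∩ P) = {9,16}
4 ∈ ((((P ∖ Q) ∪ (R ∪ Q)) ∪ (Q △ (R ∖ P))) △ (P ∪ R)) ∪ Q but 4 ∉ (R ∖ Q) ∩ (R ∩ P), so the inclusion fails.

No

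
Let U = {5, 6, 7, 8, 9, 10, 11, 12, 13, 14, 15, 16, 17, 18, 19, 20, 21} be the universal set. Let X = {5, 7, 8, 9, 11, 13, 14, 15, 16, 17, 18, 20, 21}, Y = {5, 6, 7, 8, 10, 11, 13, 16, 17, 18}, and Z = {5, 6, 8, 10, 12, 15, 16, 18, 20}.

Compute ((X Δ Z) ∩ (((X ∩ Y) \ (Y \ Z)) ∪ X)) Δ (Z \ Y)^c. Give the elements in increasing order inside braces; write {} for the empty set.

{5, 6, 8, 10, 16, 18, 19}

X Δ Z = {6, 7, 9, 10, 11, 12, 13, 14, 17, 21}
X ∩ Y = {5, 7, 8, 11, 13, 16, 17, 18}
Y \ Z = {7, 11, 13, 17}
(X ∩ Y) \ (Y \ Z) = {5, 8, 16, 18}
((X ∩ Y) \ (Y \ Z)) ∪ X = {5, 7, 8, 9, 11, 13, 14, 15, 16, 17, 18, 20, 21}
(X Δ Z) ∩ (((X ∩ Y) \ (Y \ Z)) ∪ X) = {7, 9, 11, 13, 14, 17, 21}
Z \ Y = {12, 15, 20}
(Z \ Y)^c = {5, 6, 7, 8, 9, 10, 11, 13, 14, 16, 17, 18, 19, 21}
((X Δ Z) ∩ (((X ∩ Y) \ (Y \ Z)) ∪ X)) Δ (Z \ Y)^c = {5, 6, 8, 10, 16, 18, 19}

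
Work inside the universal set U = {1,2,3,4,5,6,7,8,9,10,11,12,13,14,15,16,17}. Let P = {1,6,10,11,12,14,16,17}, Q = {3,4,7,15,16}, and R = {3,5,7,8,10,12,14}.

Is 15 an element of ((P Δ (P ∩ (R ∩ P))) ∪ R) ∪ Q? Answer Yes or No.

Yes

15 ∉ R and 15 ∉ P, so 15 ∉ R ∩ P
15 ∉ P and 15 ∉ (R ∩ P), so 15 ∉ P ∩ (R ∩ P)
15 ∉ P and 15 ∉ (P ∩ (R ∩ P)), so 15 ∉ P Δ (P ∩ (R ∩ P))
15 ∉ (P Δ (P ∩ (R ∩ P))) and 15 ∉ R, so 15 ∉ (P Δ (P ∩ (R ∩ P))) ∪ R
15 ∉ ((P Δ (P ∩ (R ∩ P))) ∪ R) and 15 ∈ Q, so 15 ∈ ((P Δ (P ∩ (R ∩ P))) ∪ R) ∪ Q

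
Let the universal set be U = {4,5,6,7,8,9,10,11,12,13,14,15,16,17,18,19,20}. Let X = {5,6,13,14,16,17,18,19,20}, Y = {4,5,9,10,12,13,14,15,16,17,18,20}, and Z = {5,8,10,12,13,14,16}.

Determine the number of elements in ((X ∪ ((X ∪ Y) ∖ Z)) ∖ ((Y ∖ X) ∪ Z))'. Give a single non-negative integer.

X ∪ Y = {4,5,6,9,10,12,13,14,15,16,17,18,19,20}
(X ∪ Y) ∖ Z = {4,6,9,15,17,18,19,20}
X ∪ ((X ∪ Y) ∖ Z) = {4,5,6,9,13,14,15,16,17,18,19,20}
Y ∖ X = {4,9,10,12,15}
(Y ∖ X) ∪ Z = {4,5,8,9,10,12,13,14,15,16}
(X ∪ ((X ∪ Y) ∖ Z)) ∖ ((Y ∖ X) ∪ Z) = {6,17,18,19,20}
((X ∪ ((X ∪ Y) ∖ Z)) ∖ ((Y ∖ X) ∪ Z))' = {4,5,7,8,9,10,11,12,13,14,15,16}
|((X ∪ ((X ∪ Y) ∖ Z)) ∖ ((Y ∖ X) ∪ Z))'| = 12

12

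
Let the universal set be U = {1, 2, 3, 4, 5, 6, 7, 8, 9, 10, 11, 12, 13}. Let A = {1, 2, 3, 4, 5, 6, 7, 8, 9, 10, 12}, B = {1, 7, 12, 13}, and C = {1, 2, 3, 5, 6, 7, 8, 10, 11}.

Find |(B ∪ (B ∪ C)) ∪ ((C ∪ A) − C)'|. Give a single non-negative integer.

B ∪ C = {1, 2, 3, 5, 6, 7, 8, 10, 11, 12, 13}
B ∪ (B ∪ C) = {1, 2, 3, 5, 6, 7, 8, 10, 11, 12, 13}
C ∪ A = {1, 2, 3, 4, 5, 6, 7, 8, 9, 10, 11, 12}
(C ∪ A) − C = {4, 9, 12}
((C ∪ A) − C)' = {1, 2, 3, 5, 6, 7, 8, 10, 11, 13}
(B ∪ (B ∪ C)) ∪ ((C ∪ A) − C)' = {1, 2, 3, 5, 6, 7, 8, 10, 11, 12, 13}
|(B ∪ (B ∪ C)) ∪ ((C ∪ A) − C)'| = 11

11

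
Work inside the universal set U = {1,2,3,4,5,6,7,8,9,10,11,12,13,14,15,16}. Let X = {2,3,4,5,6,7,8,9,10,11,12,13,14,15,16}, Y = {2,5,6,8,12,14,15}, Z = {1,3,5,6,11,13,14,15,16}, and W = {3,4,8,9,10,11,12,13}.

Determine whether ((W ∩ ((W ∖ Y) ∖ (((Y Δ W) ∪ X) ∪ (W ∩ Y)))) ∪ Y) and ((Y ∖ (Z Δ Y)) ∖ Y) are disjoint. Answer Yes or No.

W ∖ Y = {3,4,9,10,11,13}
Y Δ W = {2,3,4,5,6,9,10,11,13,14,15}
(Y Δ W) ∪ X = {2,3,4,5,6,7,8,9,10,11,12,13,14,15,16}
W ∩ Y = {8,12}
((Y Δ W) ∪ X) ∪ (W ∩ Y) = {2,3,4,5,6,7,8,9,10,11,12,13,14,15,16}
(W ∖ Y) ∖ (((Y Δ W) ∪ X) ∪ (W ∩ Y)) = {}
W ∩ ((W ∖ Y) ∖ (((Y Δ W) ∪ X) ∪ (W ∩ Y))) = {}
(W ∩ ((W ∖ Y) ∖ (((Y Δ W) ∪ X) ∪ (W ∩ Y)))) ∪ Y = {2,5,6,8,12,14,15}
Z Δ Y = {1,2,3,8,11,12,13,16}
Y ∖ (Z Δ Y) = {5,6,14,15}
(Y ∖ (Z Δ Y)) ∖ Y = {}
{2,5,6,8,12,14,15} and {} share no elements.

Yes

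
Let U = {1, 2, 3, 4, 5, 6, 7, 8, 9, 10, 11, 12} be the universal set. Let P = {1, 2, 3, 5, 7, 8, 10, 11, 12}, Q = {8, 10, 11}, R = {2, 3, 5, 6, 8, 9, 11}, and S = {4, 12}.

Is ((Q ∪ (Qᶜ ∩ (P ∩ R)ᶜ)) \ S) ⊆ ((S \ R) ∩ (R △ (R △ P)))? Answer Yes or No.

No

Qᶜ = {1, 2, 3, 4, 5, 6, 7, 9, 12}
P ∩ R = {2, 3, 5, 8, 11}
(P ∩ R)ᶜ = {1, 4, 6, 7, 9, 10, 12}
Qᶜ ∩ (P ∩ R)ᶜ = {1, 4, 6, 7, 9, 12}
Q ∪ (Qᶜ ∩ (P ∩ R)ᶜ) = {1, 4, 6, 7, 8, 9, 10, 11, 12}
(Q ∪ (Qᶜ ∩ (P ∩ R)ᶜ)) \ S = {1, 6, 7, 8, 9, 10, 11}
S \ R = {4, 12}
R △ P = {1, 6, 7, 9, 10, 12}
R △ (R △ P) = {1, 2, 3, 5, 7, 8, 10, 11, 12}
(S \ R) ∩ (R △ (R △ P)) = {12}
1 ∈ (Q ∪ (Qᶜ ∩ (P ∩ R)ᶜ)) \ S but 1 ∉ (S \ R) ∩ (R △ (R △ P)), so the inclusion fails.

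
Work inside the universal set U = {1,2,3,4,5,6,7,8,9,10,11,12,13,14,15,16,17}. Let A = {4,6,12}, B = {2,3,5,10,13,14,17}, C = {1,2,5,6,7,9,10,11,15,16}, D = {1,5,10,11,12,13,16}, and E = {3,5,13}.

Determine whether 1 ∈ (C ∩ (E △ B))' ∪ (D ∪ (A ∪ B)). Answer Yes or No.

1 ∉ E and 1 ∉ B, so 1 ∉ E △ B
1 ∈ C and 1 ∉ (E △ B), so 1 ∉ C ∩ (E △ B)
1 ∈ (C ∩ (E △ B))' since 1 ∉ (C ∩ (E △ B))
1 ∉ A and 1 ∉ B, so 1 ∉ A ∪ B
1 ∈ D and 1 ∉ (A ∪ B), so 1 ∈ D ∪ (A ∪ B)
1 ∈ (C ∩ (E △ B))' and 1 ∈ (D ∪ (A ∪ B)), so 1 ∈ (C ∩ (E △ B))' ∪ (D ∪ (A ∪ B))

Yes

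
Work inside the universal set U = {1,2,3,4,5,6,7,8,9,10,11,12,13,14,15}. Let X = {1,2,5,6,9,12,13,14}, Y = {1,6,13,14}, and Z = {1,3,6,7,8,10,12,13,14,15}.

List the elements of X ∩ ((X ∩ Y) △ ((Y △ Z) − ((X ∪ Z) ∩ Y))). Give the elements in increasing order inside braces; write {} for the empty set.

{1,6,12,13,14}

X ∩ Y = {1,6,13,14}
Y △ Z = {3,7,8,10,12,15}
X ∪ Z = {1,2,3,5,6,7,8,9,10,12,13,14,15}
(X ∪ Z) ∩ Y = {1,6,13,14}
(Y △ Z) − ((X ∪ Z) ∩ Y) = {3,7,8,10,12,15}
(X ∩ Y) △ ((Y △ Z) − ((X ∪ Z) ∩ Y)) = {1,3,6,7,8,10,12,13,14,15}
X ∩ ((X ∩ Y) △ ((Y △ Z) − ((X ∪ Z) ∩ Y))) = {1,6,12,13,14}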